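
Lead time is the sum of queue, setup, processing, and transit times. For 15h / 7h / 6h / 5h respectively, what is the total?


Lead time = queue + setup + processing + transit
= 15 + 7 + 6 + 5
= 33 hours


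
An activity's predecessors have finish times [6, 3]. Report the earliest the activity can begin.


ES = max of all predecessor completion times
Predecessors: [6, 3]
ES = max(6, 3)
= 6


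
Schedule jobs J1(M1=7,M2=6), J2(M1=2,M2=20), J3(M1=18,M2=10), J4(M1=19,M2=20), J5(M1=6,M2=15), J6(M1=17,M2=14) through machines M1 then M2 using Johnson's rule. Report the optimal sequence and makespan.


Johnson's rule:
Group 1 (M1≤M2, sort by M1): ['J2', 'J5', 'J4']
Group 2 (M1>M2, sort desc M2): ['J6', 'J3', 'J1']
Sequence: J2 → J5 → J4 → J6 → J3 → J1
Makespan calculation:
  J2: M1 done=2, M2 done=22
  J5: M1 done=8, M2 done=37
  J4: M1 done=27, M2 done=57
  J6: M1 done=44, M2 done=71
  J3: M1 done=62, M2 done=81
  J1: M1 done=69, M2 done=87
= Sequence: J2 → J5 → J4 → J6 → J3 → J1, Makespan: 87


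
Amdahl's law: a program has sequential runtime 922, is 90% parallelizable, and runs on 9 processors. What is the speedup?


Amdahl's law: T_p = T × ((1-p) + p/N)
= 922 × ((1-0.9) + 0.9/9)
= 922 × (0.10 + 0.1000)
= 922 × 0.2000
= 184.40
Speedup = 922/184.40
= 5.00×


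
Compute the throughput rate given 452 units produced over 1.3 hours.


Throughput = units / time
= 452 / 1.3
= 347.7 units/hour


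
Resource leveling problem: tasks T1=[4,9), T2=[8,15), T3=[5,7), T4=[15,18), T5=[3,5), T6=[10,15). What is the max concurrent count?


Check each time point for overlaps:
  t=4: 2 tasks active (T1, T5)
Max concurrent = 2


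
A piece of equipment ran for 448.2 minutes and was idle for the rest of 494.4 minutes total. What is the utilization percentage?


Utilization = busy / total × 100
= 448.2 / 494.4 × 100
= 90.7%


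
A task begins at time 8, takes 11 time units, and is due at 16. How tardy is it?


Completion = start + processing = 8 + 11 = 19
Tardiness = max(0, C - d) = max(0, 19 - 16)
= max(0, 3)
= 3


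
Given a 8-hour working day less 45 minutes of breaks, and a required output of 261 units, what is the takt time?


Available = 8×60 - 45 = 435 min
Takt time = 435 / 261
= 1.67 min/unit


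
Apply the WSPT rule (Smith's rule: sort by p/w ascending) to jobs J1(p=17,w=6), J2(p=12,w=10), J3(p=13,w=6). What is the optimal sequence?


WSPT (Smith's rule): sort by p/w ascending
  J2: p/w = 12/10 = 1.200
  J3: p/w = 13/6 = 2.167
  J1: p/w = 17/6 = 2.833
Order: J2 → J3 → J1


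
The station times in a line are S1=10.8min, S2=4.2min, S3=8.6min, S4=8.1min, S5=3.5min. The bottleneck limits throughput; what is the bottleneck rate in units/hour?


Bottleneck = longest station time
Station times: [10.8, 4.2, 8.6, 8.1, 3.5]
Max = 10.8 min
Rate = 60 / 10.8
= 5.56 units/hour (bottleneck: 10.8min)


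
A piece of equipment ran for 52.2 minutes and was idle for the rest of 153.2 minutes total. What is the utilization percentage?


Utilization = busy / total × 100
= 52.2 / 153.2 × 100
= 34.1%


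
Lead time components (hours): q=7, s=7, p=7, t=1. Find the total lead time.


Lead time = queue + setup + processing + transit
= 7 + 7 + 7 + 1
= 22 hours


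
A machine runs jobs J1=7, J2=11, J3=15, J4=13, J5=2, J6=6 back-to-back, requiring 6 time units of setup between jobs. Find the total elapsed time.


Makespan = Σ processing + (n-1) × setup
= (7 + 11 + 15 + 13 + 2 + 6) + (6-1)×6
= 54 + 30
= 84 time units


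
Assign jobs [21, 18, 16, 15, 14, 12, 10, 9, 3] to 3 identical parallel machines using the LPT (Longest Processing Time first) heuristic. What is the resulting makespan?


Jobs (LPT sorted): [21, 18, 16, 15, 14, 12, 10, 9, 3]
Machines: 3
  J=21 → Machine 1 (load: 0+21=21)
  J=18 → Machine 2 (load: 0+18=18)
  J=16 → Machine 3 (load: 0+16=16)
  J=15 → Machine 3 (load: 16+15=31)
  J=14 → Machine 2 (load: 18+14=32)
  J=12 → Machine 1 (load: 21+12=33)
  J=10 → Machine 3 (load: 31+10=41)
  J=9 → Machine 2 (load: 32+9=41)
  J=3 → Machine 1 (load: 33+3=36)
Machine loads: [36, 41, 41]
Makespan = max = 41 time units


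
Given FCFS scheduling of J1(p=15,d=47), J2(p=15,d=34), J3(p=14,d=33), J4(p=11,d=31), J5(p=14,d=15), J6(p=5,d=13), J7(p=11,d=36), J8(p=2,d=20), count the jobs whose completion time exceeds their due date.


Completion vs due date:
  J1: C=15, d=47 → on time
  J2: C=30, d=34 → on time
  J3: C=44, d=33 → TARDY
  J4: C=55, d=31 → TARDY
  J5: C=69, d=15 → TARDY
  J6: C=74, d=13 → TARDY
  J7: C=85, d=36 → TARDY
  J8: C=87, d=20 → TARDY
Tardy jobs: J3, J4, J5, J6, J7, J8
Count = 6


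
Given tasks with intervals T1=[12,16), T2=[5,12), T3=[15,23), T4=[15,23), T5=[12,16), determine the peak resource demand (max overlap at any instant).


Check each time point for overlaps:
  t=15: 4 tasks active (T1, T3, T4, T5)
Max concurrent = 4


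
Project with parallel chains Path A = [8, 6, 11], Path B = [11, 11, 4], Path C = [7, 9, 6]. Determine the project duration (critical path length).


Path A: 8 + 6 + 11 = 25
Path B: 11 + 11 + 4 = 26
Path C: 7 + 9 + 6 = 22
Critical path = longest = max(25, 26, 22)
= 26 (Path B)


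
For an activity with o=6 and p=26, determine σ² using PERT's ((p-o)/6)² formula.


σ² = ((p - o) / 6)² = (p - o)² / 36
= (26 - 6)² / 36
= 20² / 36
= 400 / 36
= 11.1111


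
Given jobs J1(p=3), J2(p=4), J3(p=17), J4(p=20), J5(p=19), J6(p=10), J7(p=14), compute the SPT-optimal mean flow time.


SPT order: J1 → J2 → J6 → J7 → J3 → J5 → J4
Completion times:
  J1: C=3
  J2: C=7
  J6: C=17
  J7: C=31
  J3: C=48
  J5: C=67
  J4: C=87
Sum = 260, n = 7
Mean flow = 260/7
= 37.14


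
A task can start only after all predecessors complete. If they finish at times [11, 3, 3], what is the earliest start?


ES = max of all predecessor completion times
Predecessors: [11, 3, 3]
ES = max(11, 3, 3)
= 11


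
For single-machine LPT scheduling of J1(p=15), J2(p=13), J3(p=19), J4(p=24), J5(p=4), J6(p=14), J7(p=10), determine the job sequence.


LPT: sort by longest processing time first
  J4: p=24
  J3: p=19
  J1: p=15
  J6: p=14
  J2: p=13
  J7: p=10
  J5: p=4
Order: J4 → J3 → J1 → J6 → J2 → J7 → J5


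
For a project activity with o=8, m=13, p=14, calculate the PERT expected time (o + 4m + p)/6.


te = (o + 4m + p) / 6
= (8 + 4×13 + 14) / 6
= (8 + 52 + 14) / 6
= 74 / 6
= 12.33


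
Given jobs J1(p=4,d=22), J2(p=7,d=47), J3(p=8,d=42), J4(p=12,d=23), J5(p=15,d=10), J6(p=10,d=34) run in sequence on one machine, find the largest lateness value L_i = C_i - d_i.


Lateness per job (L = C - d):
  J1: C=4, d=22, L=-18
  J2: C=11, d=47, L=-36
  J3: C=19, d=42, L=-23
  J4: C=31, d=23, L=8
  J5: C=46, d=10, L=36
  J6: C=56, d=34, L=22
Lmax = max(-18, -36, -23, 8, 36, 22)
= 36


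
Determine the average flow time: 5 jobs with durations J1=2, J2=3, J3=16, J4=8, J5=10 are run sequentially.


Completion times:
  J1: completes at 2
  J2: completes at 5
  J3: completes at 21
  J4: completes at 29
  J5: completes at 39
Sum = 96
Average = 96/5
= 19.20


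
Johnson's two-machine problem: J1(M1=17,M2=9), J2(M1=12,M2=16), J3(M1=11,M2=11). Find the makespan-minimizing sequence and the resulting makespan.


Johnson's rule:
Group 1 (M1≤M2, sort by M1): ['J3', 'J2']
Group 2 (M1>M2, sort desc M2): ['J1']
Sequence: J3 → J2 → J1
Makespan calculation:
  J3: M1 done=11, M2 done=22
  J2: M1 done=23, M2 done=39
  J1: M1 done=40, M2 done=49
= Sequence: J3 → J2 → J1, Makespan: 49


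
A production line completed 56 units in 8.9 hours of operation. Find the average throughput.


Throughput = units / time
= 56 / 8.9
= 6.3 units/hour


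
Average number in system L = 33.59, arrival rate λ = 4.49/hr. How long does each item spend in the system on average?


Little's law: L = λW → W = L / λ
= 33.59 / 4.49
= 7.48 hours


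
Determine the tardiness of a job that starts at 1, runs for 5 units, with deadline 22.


Completion = start + processing = 1 + 5 = 6
Tardiness = max(0, C - d) = max(0, 6 - 22)
= max(0, -16)
= 0


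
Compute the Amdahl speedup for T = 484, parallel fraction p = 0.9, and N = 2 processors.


Amdahl's law: T_p = T × ((1-p) + p/N)
= 484 × ((1-0.9) + 0.9/2)
= 484 × (0.10 + 0.4500)
= 484 × 0.5500
= 266.20
Speedup = 484/266.20
= 1.82×


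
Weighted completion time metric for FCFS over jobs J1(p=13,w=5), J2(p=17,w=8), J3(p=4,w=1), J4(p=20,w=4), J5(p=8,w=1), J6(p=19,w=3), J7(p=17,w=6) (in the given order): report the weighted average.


Completion times:
  J1: C=13, w×C=5×13=65
  J2: C=30, w×C=8×30=240
  J3: C=34, w×C=1×34=34
  J4: C=54, w×C=4×54=216
  J5: C=62, w×C=1×62=62
  J6: C=81, w×C=3×81=243
  J7: C=98, w×C=6×98=588
Sum w×C = 1448
Sum w = 28
Weighted avg = 1448/28
= 51.71


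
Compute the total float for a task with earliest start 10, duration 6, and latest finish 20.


EF = ES + duration = 10 + 6 = 16
LS = LF - duration = 20 - 6 = 14
Total Float = LF - EF = 20 - 16
(or LS - ES = 14 - 10)
= 4


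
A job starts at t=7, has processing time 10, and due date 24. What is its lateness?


Completion = 7 + 10 = 17
Lateness = C - d = 17 - 24
= -7


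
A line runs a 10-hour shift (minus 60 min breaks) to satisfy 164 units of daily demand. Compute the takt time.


Available = 10×60 - 60 = 540 min
Takt time = 540 / 164
= 3.29 min/unit


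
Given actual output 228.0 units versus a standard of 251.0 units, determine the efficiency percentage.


Efficiency = (actual / standard) × 100
= (228.0 / 251.0) × 100
= 90.8%


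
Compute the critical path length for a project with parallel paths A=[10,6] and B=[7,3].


Path A: 10 + 6 = 16
Path B: 7 + 3 = 10
Critical path = longest = max(16, 10)
= 16 (Path A)


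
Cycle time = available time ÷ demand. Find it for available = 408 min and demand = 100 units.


Cycle time = available time / demand
= 408 / 100
= 4.08 min/unit


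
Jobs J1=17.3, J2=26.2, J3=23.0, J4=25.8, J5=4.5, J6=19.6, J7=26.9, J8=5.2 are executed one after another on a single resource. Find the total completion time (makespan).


Sequential makespan: sum all processing times
= 17.3 + 26.2 + 23.0 + 25.8 + 4.5 + 19.6 + 26.9 + 5.2
= 148.5 time units


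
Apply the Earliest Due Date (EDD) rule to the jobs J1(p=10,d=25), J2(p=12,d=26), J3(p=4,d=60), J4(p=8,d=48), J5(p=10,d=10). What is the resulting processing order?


EDD: sort by earliest due date
  J5: d=10, p=10
  J1: d=25, p=10
  J2: d=26, p=12
  J4: d=48, p=8
  J3: d=60, p=4
Order: J5 → J1 → J2 → J4 → J3


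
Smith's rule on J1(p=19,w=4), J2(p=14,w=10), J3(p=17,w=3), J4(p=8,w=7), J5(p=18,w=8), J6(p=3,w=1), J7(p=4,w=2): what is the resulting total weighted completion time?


WSPT order (by p/w): J4 → J2 → J7 → J5 → J6 → J1 → J3
  J4: C=8, w·C=7×8=56
  J2: C=22, w·C=10×22=220
  J7: C=26, w·C=2×26=52
  J5: C=44, w·C=8×44=352
  J6: C=47, w·C=1×47=47
  J1: C=66, w·C=4×66=264
  J3: C=83, w·C=3×83=249
Σ w·C = 1240
= 1240


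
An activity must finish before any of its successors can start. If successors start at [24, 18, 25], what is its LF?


LF = min of all successor start times
Successors start at: [24, 18, 25]
LF = min(24, 18, 25)
= 18


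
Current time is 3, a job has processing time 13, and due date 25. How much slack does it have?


Slack = due - current_time - processing
= 25 - 3 - 13
= 9


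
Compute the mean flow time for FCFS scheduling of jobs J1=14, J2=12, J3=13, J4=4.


Completion times:
  J1: completes at 14
  J2: completes at 26
  J3: completes at 39
  J4: completes at 43
Sum = 122
Average = 122/4
= 30.50


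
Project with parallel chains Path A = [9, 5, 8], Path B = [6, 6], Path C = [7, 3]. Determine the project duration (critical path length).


Path A: 9 + 5 + 8 = 22
Path B: 6 + 6 = 12
Path C: 7 + 3 = 10
Critical path = longest = max(22, 12, 10)
= 22 (Path A)


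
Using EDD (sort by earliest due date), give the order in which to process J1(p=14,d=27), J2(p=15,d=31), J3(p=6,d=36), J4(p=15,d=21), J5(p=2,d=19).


EDD: sort by earliest due date
  J5: d=19, p=2
  J4: d=21, p=15
  J1: d=27, p=14
  J2: d=31, p=15
  J3: d=36, p=6
Order: J5 → J4 → J1 → J2 → J3


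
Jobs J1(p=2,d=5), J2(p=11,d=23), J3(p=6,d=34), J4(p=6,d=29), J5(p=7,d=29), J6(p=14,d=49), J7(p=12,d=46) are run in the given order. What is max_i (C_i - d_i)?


Lateness per job (L = C - d):
  J1: C=2, d=5, L=-3
  J2: C=13, d=23, L=-10
  J3: C=19, d=34, L=-15
  J4: C=25, d=29, L=-4
  J5: C=32, d=29, L=3
  J6: C=46, d=49, L=-3
  J7: C=58, d=46, L=12
Lmax = max(-3, -10, -15, -4, 3, -3, 12)
= 12


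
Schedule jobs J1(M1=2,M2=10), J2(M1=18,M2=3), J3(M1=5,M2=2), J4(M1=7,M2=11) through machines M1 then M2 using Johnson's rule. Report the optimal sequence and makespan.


Johnson's rule:
Group 1 (M1≤M2, sort by M1): ['J1', 'J4']
Group 2 (M1>M2, sort desc M2): ['J2', 'J3']
Sequence: J1 → J4 → J2 → J3
Makespan calculation:
  J1: M1 done=2, M2 done=12
  J4: M1 done=9, M2 done=23
  J2: M1 done=27, M2 done=30
  J3: M1 done=32, M2 done=34
= Sequence: J1 → J4 → J2 → J3, Makespan: 34


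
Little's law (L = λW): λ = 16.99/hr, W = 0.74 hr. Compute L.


Little's law: L = λ × W
= 16.99 × 0.74
= 12.57


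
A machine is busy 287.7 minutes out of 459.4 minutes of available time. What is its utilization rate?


Utilization = busy / total × 100
= 287.7 / 459.4 × 100
= 62.6%


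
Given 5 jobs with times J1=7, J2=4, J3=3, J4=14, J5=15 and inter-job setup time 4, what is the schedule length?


Makespan = Σ processing + (n-1) × setup
= (7 + 4 + 3 + 14 + 15) + (5-1)×4
= 43 + 16
= 59 time units


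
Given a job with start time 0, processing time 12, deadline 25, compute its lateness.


Completion = 0 + 12 = 12
Lateness = C - d = 12 - 25
= -13


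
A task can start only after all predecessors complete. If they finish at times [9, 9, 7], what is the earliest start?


ES = max of all predecessor completion times
Predecessors: [9, 9, 7]
ES = max(9, 9, 7)
= 9


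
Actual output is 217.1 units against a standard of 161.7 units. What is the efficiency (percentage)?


Efficiency = (actual / standard) × 100
= (217.1 / 161.7) × 100
= 134.3%


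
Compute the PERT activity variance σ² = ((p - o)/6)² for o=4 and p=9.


σ² = ((p - o) / 6)² = (p - o)² / 36
= (9 - 4)² / 36
= 5² / 36
= 25 / 36
= 0.6944


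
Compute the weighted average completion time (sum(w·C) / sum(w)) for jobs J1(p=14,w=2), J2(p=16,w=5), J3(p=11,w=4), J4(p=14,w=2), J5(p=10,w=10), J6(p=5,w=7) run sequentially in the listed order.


Completion times:
  J1: C=14, w×C=2×14=28
  J2: C=30, w×C=5×30=150
  J3: C=41, w×C=4×41=164
  J4: C=55, w×C=2×55=110
  J5: C=65, w×C=10×65=650
  J6: C=70, w×C=7×70=490
Sum w×C = 1592
Sum w = 30
Weighted avg = 1592/30
= 53.07


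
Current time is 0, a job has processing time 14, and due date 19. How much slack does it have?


Slack = due - current_time - processing
= 19 - 0 - 14
= 5


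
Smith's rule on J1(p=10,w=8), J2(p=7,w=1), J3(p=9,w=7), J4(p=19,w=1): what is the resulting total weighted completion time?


WSPT order (by p/w): J1 → J3 → J2 → J4
  J1: C=10, w·C=8×10=80
  J3: C=19, w·C=7×19=133
  J2: C=26, w·C=1×26=26
  J4: C=45, w·C=1×45=45
Σ w·C = 284
= 284


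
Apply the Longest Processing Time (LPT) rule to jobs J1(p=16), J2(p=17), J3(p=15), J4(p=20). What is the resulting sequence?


LPT: sort by longest processing time first
  J4: p=20
  J2: p=17
  J1: p=16
  J3: p=15
Order: J4 → J2 → J1 → J3


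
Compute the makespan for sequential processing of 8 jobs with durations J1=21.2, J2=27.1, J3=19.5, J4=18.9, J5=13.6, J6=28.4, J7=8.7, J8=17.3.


Sequential makespan: sum all processing times
= 21.2 + 27.1 + 19.5 + 18.9 + 13.6 + 28.4 + 8.7 + 17.3
= 154.7 time units


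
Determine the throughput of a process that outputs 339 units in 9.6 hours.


Throughput = units / time
= 339 / 9.6
= 35.3 units/hour


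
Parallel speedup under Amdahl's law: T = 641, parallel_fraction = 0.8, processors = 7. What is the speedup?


Amdahl's law: T_p = T × ((1-p) + p/N)
= 641 × ((1-0.8) + 0.8/7)
= 641 × (0.20 + 0.1143)
= 641 × 0.3143
= 201.46
Speedup = 641/201.46
= 3.18×


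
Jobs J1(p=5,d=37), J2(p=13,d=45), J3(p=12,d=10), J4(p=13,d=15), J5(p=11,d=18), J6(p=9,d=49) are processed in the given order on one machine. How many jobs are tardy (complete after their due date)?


Completion vs due date:
  J1: C=5, d=37 → on time
  J2: C=18, d=45 → on time
  J3: C=30, d=10 → TARDY
  J4: C=43, d=15 → TARDY
  J5: C=54, d=18 → TARDY
  J6: C=63, d=49 → TARDY
Tardy jobs: J3, J4, J5, J6
Count = 4


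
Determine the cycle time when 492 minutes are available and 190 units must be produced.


Cycle time = available time / demand
= 492 / 190
= 2.59 min/unit


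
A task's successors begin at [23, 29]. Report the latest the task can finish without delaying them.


LF = min of all successor start times
Successors start at: [23, 29]
LF = min(23, 29)
= 23


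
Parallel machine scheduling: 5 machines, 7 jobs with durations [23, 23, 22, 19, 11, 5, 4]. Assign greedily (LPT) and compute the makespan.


Jobs (LPT sorted): [23, 23, 22, 19, 11, 5, 4]
Machines: 5
  J=23 → Machine 1 (load: 0+23=23)
  J=23 → Machine 2 (load: 0+23=23)
  J=22 → Machine 3 (load: 0+22=22)
  J=19 → Machine 4 (load: 0+19=19)
  J=11 → Machine 5 (load: 0+11=11)
  J=5 → Machine 5 (load: 11+5=16)
  J=4 → Machine 5 (load: 16+4=20)
Machine loads: [23, 23, 22, 19, 20]
Makespan = max = 23 time units


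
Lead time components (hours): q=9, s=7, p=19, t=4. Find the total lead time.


Lead time = queue + setup + processing + transit
= 9 + 7 + 19 + 4
= 39 hours


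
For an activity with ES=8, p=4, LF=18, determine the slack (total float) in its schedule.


EF = ES + duration = 8 + 4 = 12
LS = LF - duration = 18 - 4 = 14
Total Float = LF - EF = 18 - 12
(or LS - ES = 14 - 8)
= 6


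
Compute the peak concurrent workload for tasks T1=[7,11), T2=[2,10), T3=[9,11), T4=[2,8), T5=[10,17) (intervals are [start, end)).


Check each time point for overlaps:
  t=7: 3 tasks active (T1, T2, T4)
Max concurrent = 3


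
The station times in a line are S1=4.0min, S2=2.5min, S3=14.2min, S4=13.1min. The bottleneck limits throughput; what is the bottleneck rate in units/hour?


Bottleneck = longest station time
Station times: [4.0, 2.5, 14.2, 13.1]
Max = 14.2 min
Rate = 60 / 14.2
= 4.23 units/hour (bottleneck: 14.2min)


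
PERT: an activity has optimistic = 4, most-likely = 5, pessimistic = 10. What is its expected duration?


te = (o + 4m + p) / 6
= (4 + 4×5 + 10) / 6
= (4 + 20 + 10) / 6
= 34 / 6
= 5.67


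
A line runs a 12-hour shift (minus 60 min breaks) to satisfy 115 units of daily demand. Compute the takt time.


Available = 12×60 - 60 = 660 min
Takt time = 660 / 115
= 5.74 min/unit


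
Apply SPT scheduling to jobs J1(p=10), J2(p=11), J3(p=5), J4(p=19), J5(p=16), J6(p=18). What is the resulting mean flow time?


SPT order: J3 → J1 → J2 → J5 → J6 → J4
Completion times:
  J3: C=5
  J1: C=15
  J2: C=26
  J5: C=42
  J6: C=60
  J4: C=79
Sum = 227, n = 6
Mean flow = 227/6
= 37.83


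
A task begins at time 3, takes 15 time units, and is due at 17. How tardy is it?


Completion = start + processing = 3 + 15 = 18
Tardiness = max(0, C - d) = max(0, 18 - 17)
= max(0, 1)
= 1


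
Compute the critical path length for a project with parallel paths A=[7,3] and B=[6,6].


Path A: 7 + 3 = 10
Path B: 6 + 6 = 12
Critical path = longest = max(10, 12)
= 12 (Path B)


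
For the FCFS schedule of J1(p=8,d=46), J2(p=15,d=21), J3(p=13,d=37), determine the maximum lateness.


Lateness per job (L = C - d):
  J1: C=8, d=46, L=-38
  J2: C=23, d=21, L=2
  J3: C=36, d=37, L=-1
Lmax = max(-38, 2, -1)
= 2


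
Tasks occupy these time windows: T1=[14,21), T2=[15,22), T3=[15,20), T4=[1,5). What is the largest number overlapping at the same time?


Check each time point for overlaps:
  t=15: 3 tasks active (T1, T2, T3)
Max concurrent = 3


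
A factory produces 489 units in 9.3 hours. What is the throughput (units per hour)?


Throughput = units / time
= 489 / 9.3
= 52.6 units/hour


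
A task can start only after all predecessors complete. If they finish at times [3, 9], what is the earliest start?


ES = max of all predecessor completion times
Predecessors: [3, 9]
ES = max(3, 9)
= 9


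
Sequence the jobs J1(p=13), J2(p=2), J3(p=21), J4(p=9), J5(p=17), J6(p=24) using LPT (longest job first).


LPT: sort by longest processing time first
  J6: p=24
  J3: p=21
  J5: p=17
  J1: p=13
  J4: p=9
  J2: p=2
Order: J6 → J3 → J5 → J1 → J4 → J2


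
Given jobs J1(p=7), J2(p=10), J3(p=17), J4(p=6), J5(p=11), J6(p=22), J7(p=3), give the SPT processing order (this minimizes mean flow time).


SPT: sort by shortest processing time
  J7: p=3
  J4: p=6
  J1: p=7
  J2: p=10
  J5: p=11
  J3: p=17
  J6: p=22
Order: J7 → J4 → J1 → J2 → J5 → J3 → J6


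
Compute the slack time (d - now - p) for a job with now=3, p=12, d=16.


Slack = due - current_time - processing
= 16 - 3 - 12
= 1


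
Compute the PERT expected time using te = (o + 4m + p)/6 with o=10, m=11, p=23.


te = (o + 4m + p) / 6
= (10 + 4×11 + 23) / 6
= (10 + 44 + 23) / 6
= 77 / 6
= 12.83


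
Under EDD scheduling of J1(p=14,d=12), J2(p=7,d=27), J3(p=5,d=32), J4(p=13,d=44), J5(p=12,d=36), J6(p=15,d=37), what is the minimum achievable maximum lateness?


EDD order: J1 → J2 → J3 → J5 → J6 → J4
Completion and lateness:
  J1: C=14, d=12, L=14-12=2
  J2: C=21, d=27, L=21-27=-6
  J3: C=26, d=32, L=26-32=-6
  J5: C=38, d=36, L=38-36=2
  J6: C=53, d=37, L=53-37=16
  J4: C=66, d=44, L=66-44=22
Lmax = max(2, -6, -6, 2, 16, 22)
= 22


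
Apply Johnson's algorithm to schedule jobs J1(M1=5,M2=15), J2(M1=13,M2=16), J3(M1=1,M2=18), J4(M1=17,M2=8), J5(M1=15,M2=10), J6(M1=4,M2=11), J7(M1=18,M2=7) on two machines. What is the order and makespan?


Johnson's rule:
Group 1 (M1≤M2, sort by M1): ['J3', 'J6', 'J1', 'J2']
Group 2 (M1>M2, sort desc M2): ['J5', 'J4', 'J7']
Sequence: J3 → J6 → J1 → J2 → J5 → J4 → J7
Makespan calculation:
  J3: M1 done=1, M2 done=19
  J6: M1 done=5, M2 done=30
  J1: M1 done=10, M2 done=45
  J2: M1 done=23, M2 done=61
  J5: M1 done=38, M2 done=71
  J4: M1 done=55, M2 done=79
  J7: M1 done=73, M2 done=86
= Sequence: J3 → J6 → J1 → J2 → J5 → J4 → J7, Makespan: 86


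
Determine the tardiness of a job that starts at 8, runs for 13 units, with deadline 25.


Completion = start + processing = 8 + 13 = 21
Tardiness = max(0, C - d) = max(0, 21 - 25)
= max(0, -4)
= 0


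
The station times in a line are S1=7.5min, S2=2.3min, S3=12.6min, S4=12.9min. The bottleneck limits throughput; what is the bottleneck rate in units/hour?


Bottleneck = longest station time
Station times: [7.5, 2.3, 12.6, 12.9]
Max = 12.9 min
Rate = 60 / 12.9
= 4.65 units/hour (bottleneck: 12.9min)


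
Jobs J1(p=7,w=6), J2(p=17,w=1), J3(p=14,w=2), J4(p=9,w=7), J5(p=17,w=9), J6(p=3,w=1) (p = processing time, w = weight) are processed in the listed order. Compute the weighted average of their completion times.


Completion times:
  J1: C=7, w×C=6×7=42
  J2: C=24, w×C=1×24=24
  J3: C=38, w×C=2×38=76
  J4: C=47, w×C=7×47=329
  J5: C=64, w×C=9×64=576
  J6: C=67, w×C=1×67=67
Sum w×C = 1114
Sum w = 26
Weighted avg = 1114/26
= 42.85


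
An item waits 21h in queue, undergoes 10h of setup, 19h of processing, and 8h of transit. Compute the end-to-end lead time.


Lead time = queue + setup + processing + transit
= 21 + 10 + 19 + 8
= 58 hours


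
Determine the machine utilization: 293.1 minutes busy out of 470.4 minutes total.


Utilization = busy / total × 100
= 293.1 / 470.4 × 100
= 62.3%


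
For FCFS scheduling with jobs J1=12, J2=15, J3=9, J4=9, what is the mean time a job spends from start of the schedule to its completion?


Completion times:
  J1: completes at 12
  J2: completes at 27
  J3: completes at 36
  J4: completes at 45
Sum = 120
Average = 120/4
= 30.00


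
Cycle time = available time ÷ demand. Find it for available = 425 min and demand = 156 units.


Cycle time = available time / demand
= 425 / 156
= 2.72 min/unit


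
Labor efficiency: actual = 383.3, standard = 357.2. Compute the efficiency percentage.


Efficiency = (actual / standard) × 100
= (383.3 / 357.2) × 100
= 107.3%


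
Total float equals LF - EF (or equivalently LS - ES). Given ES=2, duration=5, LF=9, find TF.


EF = ES + duration = 2 + 5 = 7
LS = LF - duration = 9 - 5 = 4
Total Float = LF - EF = 9 - 7
(or LS - ES = 4 - 2)
= 2


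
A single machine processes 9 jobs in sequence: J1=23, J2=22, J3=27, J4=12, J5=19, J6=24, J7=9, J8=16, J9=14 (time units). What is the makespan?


Sequential makespan: sum all processing times
= 23 + 22 + 27 + 12 + 19 + 24 + 9 + 16 + 14
= 166 time units


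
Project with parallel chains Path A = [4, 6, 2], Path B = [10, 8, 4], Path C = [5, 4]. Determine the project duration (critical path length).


Path A: 4 + 6 + 2 = 12
Path B: 10 + 8 + 4 = 22
Path C: 5 + 4 = 9
Critical path = longest = max(12, 22, 9)
= 22 (Path B)


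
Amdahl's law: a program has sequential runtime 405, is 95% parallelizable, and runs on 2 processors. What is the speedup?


Amdahl's law: T_p = T × ((1-p) + p/N)
= 405 × ((1-0.95) + 0.95/2)
= 405 × (0.05 + 0.4750)
= 405 × 0.5250
= 212.62
Speedup = 405/212.62
= 1.90×


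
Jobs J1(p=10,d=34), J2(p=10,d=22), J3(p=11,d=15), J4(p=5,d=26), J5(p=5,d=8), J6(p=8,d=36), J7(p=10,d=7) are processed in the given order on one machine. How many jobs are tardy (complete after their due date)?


Completion vs due date:
  J1: C=10, d=34 → on time
  J2: C=20, d=22 → on time
  J3: C=31, d=15 → TARDY
  J4: C=36, d=26 → TARDY
  J5: C=41, d=8 → TARDY
  J6: C=49, d=36 → TARDY
  J7: C=59, d=7 → TARDY
Tardy jobs: J3, J4, J5, J6, J7
Count = 5


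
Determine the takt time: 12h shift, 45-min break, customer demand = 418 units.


Available = 12×60 - 45 = 675 min
Takt time = 675 / 418
= 1.61 min/unit


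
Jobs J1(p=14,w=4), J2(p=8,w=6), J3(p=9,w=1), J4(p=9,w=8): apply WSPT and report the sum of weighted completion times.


WSPT order (by p/w): J4 → J2 → J1 → J3
  J4: C=9, w·C=8×9=72
  J2: C=17, w·C=6×17=102
  J1: C=31, w·C=4×31=124
  J3: C=40, w·C=1×40=40
Σ w·C = 338
= 338


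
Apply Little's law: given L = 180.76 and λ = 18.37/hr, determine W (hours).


Little's law: L = λW → W = L / λ
= 180.76 / 18.37
= 9.84 hours


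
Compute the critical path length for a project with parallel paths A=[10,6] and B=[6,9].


Path A: 10 + 6 = 16
Path B: 6 + 9 = 15
Critical path = longest = max(16, 15)
= 16 (Path A)


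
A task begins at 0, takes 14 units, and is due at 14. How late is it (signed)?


Completion = 0 + 14 = 14
Lateness = C - d = 14 - 14
= 0


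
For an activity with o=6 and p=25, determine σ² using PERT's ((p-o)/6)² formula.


σ² = ((p - o) / 6)² = (p - o)² / 36
= (25 - 6)² / 36
= 19² / 36
= 361 / 36
= 10.0278


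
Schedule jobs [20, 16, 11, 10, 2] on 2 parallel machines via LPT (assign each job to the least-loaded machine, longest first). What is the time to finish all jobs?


Jobs (LPT sorted): [20, 16, 11, 10, 2]
Machines: 2
  J=20 → Machine 1 (load: 0+20=20)
  J=16 → Machine 2 (load: 0+16=16)
  J=11 → Machine 2 (load: 16+11=27)
  J=10 → Machine 1 (load: 20+10=30)
  J=2 → Machine 2 (load: 27+2=29)
Machine loads: [30, 29]
Makespan = max = 30 time units


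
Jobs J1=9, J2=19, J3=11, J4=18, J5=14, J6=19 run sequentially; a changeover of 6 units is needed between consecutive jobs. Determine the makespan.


Makespan = Σ processing + (n-1) × setup
= (9 + 19 + 11 + 18 + 14 + 19) + (6-1)×6
= 90 + 30
= 120 time units


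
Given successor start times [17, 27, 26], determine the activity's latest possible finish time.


LF = min of all successor start times
Successors start at: [17, 27, 26]
LF = min(17, 27, 26)
= 17


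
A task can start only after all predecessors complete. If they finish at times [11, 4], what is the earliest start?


ES = max of all predecessor completion times
Predecessors: [11, 4]
ES = max(11, 4)
= 11


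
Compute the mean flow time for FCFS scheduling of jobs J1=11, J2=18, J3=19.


Completion times:
  J1: completes at 11
  J2: completes at 29
  J3: completes at 48
Sum = 88
Average = 88/3
= 29.33


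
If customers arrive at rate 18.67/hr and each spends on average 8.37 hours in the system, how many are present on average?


Little's law: L = λ × W
= 18.67 × 8.37
= 156.27


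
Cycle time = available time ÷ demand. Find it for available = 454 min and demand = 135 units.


Cycle time = available time / demand
= 454 / 135
= 3.36 min/unit


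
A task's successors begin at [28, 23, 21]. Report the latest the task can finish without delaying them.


LF = min of all successor start times
Successors start at: [28, 23, 21]
LF = min(28, 23, 21)
= 21


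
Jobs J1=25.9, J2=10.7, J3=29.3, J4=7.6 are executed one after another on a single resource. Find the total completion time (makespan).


Sequential makespan: sum all processing times
= 25.9 + 10.7 + 29.3 + 7.6
= 73.5 time units


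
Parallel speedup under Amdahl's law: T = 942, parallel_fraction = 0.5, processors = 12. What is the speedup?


Amdahl's law: T_p = T × ((1-p) + p/N)
= 942 × ((1-0.5) + 0.5/12)
= 942 × (0.50 + 0.0417)
= 942 × 0.5417
= 510.25
Speedup = 942/510.25
= 1.85×


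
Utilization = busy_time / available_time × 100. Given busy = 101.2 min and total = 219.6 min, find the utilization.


Utilization = busy / total × 100
= 101.2 / 219.6 × 100
= 46.1%


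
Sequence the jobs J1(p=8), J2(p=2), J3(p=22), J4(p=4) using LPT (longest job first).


LPT: sort by longest processing time first
  J3: p=22
  J1: p=8
  J4: p=4
  J2: p=2
Order: J3 → J1 → J4 → J2


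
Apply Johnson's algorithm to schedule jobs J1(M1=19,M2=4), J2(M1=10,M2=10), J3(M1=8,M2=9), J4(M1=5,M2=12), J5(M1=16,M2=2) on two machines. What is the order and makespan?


Johnson's rule:
Group 1 (M1≤M2, sort by M1): ['J4', 'J3', 'J2']
Group 2 (M1>M2, sort desc M2): ['J1', 'J5']
Sequence: J4 → J3 → J2 → J1 → J5
Makespan calculation:
  J4: M1 done=5, M2 done=17
  J3: M1 done=13, M2 done=26
  J2: M1 done=23, M2 done=36
  J1: M1 done=42, M2 done=46
  J5: M1 done=58, M2 done=60
= Sequence: J4 → J3 → J2 → J1 → J5, Makespan: 60


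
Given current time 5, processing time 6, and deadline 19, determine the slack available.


Slack = due - current_time - processing
= 19 - 5 - 6
= 8


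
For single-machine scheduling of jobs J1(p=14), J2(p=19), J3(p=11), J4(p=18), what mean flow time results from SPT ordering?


SPT order: J3 → J1 → J4 → J2
Completion times:
  J3: C=11
  J1: C=25
  J4: C=43
  J2: C=62
Sum = 141, n = 4
Mean flow = 141/4
= 35.25


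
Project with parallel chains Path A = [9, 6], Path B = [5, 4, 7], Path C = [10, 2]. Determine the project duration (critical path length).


Path A: 9 + 6 = 15
Path B: 5 + 4 + 7 = 16
Path C: 10 + 2 = 12
Critical path = longest = max(15, 16, 12)
= 16 (Path B)


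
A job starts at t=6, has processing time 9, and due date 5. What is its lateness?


Completion = 6 + 9 = 15
Lateness = C - d = 15 - 5
= 10


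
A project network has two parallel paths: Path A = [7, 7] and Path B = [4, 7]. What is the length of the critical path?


Path A: 7 + 7 = 14
Path B: 4 + 7 = 11
Critical path = longest = max(14, 11)
= 14 (Path A)


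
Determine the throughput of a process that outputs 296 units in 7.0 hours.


Throughput = units / time
= 296 / 7.0
= 42.3 units/hour


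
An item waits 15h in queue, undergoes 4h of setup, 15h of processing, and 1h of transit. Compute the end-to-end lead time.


Lead time = queue + setup + processing + transit
= 15 + 4 + 15 + 1
= 35 hours


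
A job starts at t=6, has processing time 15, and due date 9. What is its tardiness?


Completion = start + processing = 6 + 15 = 21
Tardiness = max(0, C - d) = max(0, 21 - 9)
= max(0, 12)
= 12


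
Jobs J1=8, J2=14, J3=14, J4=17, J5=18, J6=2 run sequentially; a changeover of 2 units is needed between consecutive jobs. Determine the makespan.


Makespan = Σ processing + (n-1) × setup
= (8 + 14 + 14 + 17 + 18 + 2) + (6-1)×2
= 73 + 10
= 83 time units


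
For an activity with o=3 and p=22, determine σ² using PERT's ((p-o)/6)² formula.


σ² = ((p - o) / 6)² = (p - o)² / 36
= (22 - 3)² / 36
= 19² / 36
= 361 / 36
= 10.0278


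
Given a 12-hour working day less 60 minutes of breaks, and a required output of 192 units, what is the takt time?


Available = 12×60 - 60 = 660 min
Takt time = 660 / 192
= 3.44 min/unit


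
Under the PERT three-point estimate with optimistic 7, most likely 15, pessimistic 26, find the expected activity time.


te = (o + 4m + p) / 6
= (7 + 4×15 + 26) / 6
= (7 + 60 + 26) / 6
= 93 / 6
= 15.50


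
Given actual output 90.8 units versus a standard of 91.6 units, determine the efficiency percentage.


Efficiency = (actual / standard) × 100
= (90.8 / 91.6) × 100
= 99.1%


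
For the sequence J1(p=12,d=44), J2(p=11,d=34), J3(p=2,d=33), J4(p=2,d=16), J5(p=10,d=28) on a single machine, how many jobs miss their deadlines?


Completion vs due date:
  J1: C=12, d=44 → on time
  J2: C=23, d=34 → on time
  J3: C=25, d=33 → on time
  J4: C=27, d=16 → TARDY
  J5: C=37, d=28 → TARDY
Tardy jobs: J4, J5
Count = 2


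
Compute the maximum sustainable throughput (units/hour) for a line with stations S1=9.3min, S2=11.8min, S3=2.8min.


Bottleneck = longest station time
Station times: [9.3, 11.8, 2.8]
Max = 11.8 min
Rate = 60 / 11.8
= 5.08 units/hour (bottleneck: 11.8min)


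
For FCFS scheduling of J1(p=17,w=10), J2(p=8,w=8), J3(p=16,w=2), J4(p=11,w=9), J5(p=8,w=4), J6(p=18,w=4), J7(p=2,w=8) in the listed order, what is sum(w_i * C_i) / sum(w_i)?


Completion times:
  J1: C=17, w×C=10×17=170
  J2: C=25, w×C=8×25=200
  J3: C=41, w×C=2×41=82
  J4: C=52, w×C=9×52=468
  J5: C=60, w×C=4×60=240
  J6: C=78, w×C=4×78=312
  J7: C=80, w×C=8×80=640
Sum w×C = 2112
Sum w = 45
Weighted avg = 2112/45
= 46.93


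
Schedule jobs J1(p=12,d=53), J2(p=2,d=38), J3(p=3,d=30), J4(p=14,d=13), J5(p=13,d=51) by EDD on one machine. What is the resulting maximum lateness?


EDD order: J4 → J3 → J2 → J5 → J1
Completion and lateness:
  J4: C=14, d=13, L=14-13=1
  J3: C=17, d=30, L=17-30=-13
  J2: C=19, d=38, L=19-38=-19
  J5: C=32, d=51, L=32-51=-19
  J1: C=44, d=53, L=44-53=-9
Lmax = max(1, -13, -19, -19, -9)
= 1


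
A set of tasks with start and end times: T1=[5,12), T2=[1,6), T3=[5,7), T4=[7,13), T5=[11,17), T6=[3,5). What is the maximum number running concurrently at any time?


Check each time point for overlaps:
  t=5: 3 tasks active (T1, T2, T3)
Max concurrent = 3


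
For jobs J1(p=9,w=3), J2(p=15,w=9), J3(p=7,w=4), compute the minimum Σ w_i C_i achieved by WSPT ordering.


WSPT order (by p/w): J2 → J3 → J1
  J2: C=15, w·C=9×15=135
  J3: C=22, w·C=4×22=88
  J1: C=31, w·C=3×31=93
Σ w·C = 316
= 316


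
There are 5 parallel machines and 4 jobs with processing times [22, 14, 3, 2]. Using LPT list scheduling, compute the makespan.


Jobs (LPT sorted): [22, 14, 3, 2]
Machines: 5
  J=22 → Machine 1 (load: 0+22=22)
  J=14 → Machine 2 (load: 0+14=14)
  J=3 → Machine 3 (load: 0+3=3)
  J=2 → Machine 4 (load: 0+2=2)
Machine loads: [22, 14, 3, 2, 0]
Makespan = max = 22 time units


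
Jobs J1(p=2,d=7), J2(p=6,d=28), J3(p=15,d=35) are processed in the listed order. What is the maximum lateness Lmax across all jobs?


Lateness per job (L = C - d):
  J1: C=2, d=7, L=-5
  J2: C=8, d=28, L=-20
  J3: C=23, d=35, L=-12
Lmax = max(-5, -20, -12)
= -5


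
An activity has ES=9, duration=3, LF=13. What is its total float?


EF = ES + duration = 9 + 3 = 12
LS = LF - duration = 13 - 3 = 10
Total Float = LF - EF = 13 - 12
(or LS - ES = 10 - 9)
= 1


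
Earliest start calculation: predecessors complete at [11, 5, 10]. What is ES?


ES = max of all predecessor completion times
Predecessors: [11, 5, 10]
ES = max(11, 5, 10)
= 11


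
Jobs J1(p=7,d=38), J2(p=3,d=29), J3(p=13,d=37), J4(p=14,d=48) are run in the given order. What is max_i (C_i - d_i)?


Lateness per job (L = C - d):
  J1: C=7, d=38, L=-31
  J2: C=10, d=29, L=-19
  J3: C=23, d=37, L=-14
  J4: C=37, d=48, L=-11
Lmax = max(-31, -19, -14, -11)
= -11


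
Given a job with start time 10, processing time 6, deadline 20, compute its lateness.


Completion = 10 + 6 = 16
Lateness = C - d = 16 - 20
= -4


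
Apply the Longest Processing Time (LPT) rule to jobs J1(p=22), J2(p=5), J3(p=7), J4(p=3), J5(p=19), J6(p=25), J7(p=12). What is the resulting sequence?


LPT: sort by longest processing time first
  J6: p=25
  J1: p=22
  J5: p=19
  J7: p=12
  J3: p=7
  J2: p=5
  J4: p=3
Order: J6 → J1 → J5 → J7 → J3 → J2 → J4


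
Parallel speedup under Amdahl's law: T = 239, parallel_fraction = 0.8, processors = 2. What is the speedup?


Amdahl's law: T_p = T × ((1-p) + p/N)
= 239 × ((1-0.8) + 0.8/2)
= 239 × (0.20 + 0.4000)
= 239 × 0.6000
= 143.40
Speedup = 239/143.40
= 1.67×


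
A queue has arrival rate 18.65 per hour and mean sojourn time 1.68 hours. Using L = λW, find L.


Little's law: L = λ × W
= 18.65 × 1.68
= 31.33


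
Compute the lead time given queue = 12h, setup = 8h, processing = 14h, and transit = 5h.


Lead time = queue + setup + processing + transit
= 12 + 8 + 14 + 5
= 39 hours


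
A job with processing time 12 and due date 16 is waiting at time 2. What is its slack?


Slack = due - current_time - processing
= 16 - 2 - 12
= 2


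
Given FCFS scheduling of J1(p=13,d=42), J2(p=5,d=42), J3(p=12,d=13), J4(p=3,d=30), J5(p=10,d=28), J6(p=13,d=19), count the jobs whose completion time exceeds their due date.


Completion vs due date:
  J1: C=13, d=42 → on time
  J2: C=18, d=42 → on time
  J3: C=30, d=13 → TARDY
  J4: C=33, d=30 → TARDY
  J5: C=43, d=28 → TARDY
  J6: C=56, d=19 → TARDY
Tardy jobs: J3, J4, J5, J6
Count = 4


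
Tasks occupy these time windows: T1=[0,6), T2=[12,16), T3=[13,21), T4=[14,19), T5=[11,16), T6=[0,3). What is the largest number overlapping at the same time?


Check each time point for overlaps:
  t=14: 4 tasks active (T2, T3, T4, T5)
Max concurrent = 4


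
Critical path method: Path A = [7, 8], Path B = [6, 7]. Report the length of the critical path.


Path A: 7 + 8 = 15
Path B: 6 + 7 = 13
Critical path = longest = max(15, 13)
= 15 (Path A)


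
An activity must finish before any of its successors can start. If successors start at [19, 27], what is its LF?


LF = min of all successor start times
Successors start at: [19, 27]
LF = min(19, 27)
= 19


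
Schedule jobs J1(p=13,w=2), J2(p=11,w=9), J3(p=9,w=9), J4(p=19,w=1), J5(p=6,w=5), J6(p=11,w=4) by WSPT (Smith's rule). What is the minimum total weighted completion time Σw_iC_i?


WSPT order (by p/w): J3 → J5 → J2 → J6 → J1 → J4
  J3: C=9, w·C=9×9=81
  J5: C=15, w·C=5×15=75
  J2: C=26, w·C=9×26=234
  J6: C=37, w·C=4×37=148
  J1: C=50, w·C=2×50=100
  J4: C=69, w·C=1×69=69
Σ w·C = 707
= 707


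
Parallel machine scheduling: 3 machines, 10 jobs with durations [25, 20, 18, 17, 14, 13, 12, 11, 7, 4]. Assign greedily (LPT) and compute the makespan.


Jobs (LPT sorted): [25, 20, 18, 17, 14, 13, 12, 11, 7, 4]
Machines: 3
  J=25 → Machine 1 (load: 0+25=25)
  J=20 → Machine 2 (load: 0+20=20)
  J=18 → Machine 3 (load: 0+18=18)
  J=17 → Machine 3 (load: 18+17=35)
  J=14 → Machine 2 (load: 20+14=34)
  J=13 → Machine 1 (load: 25+13=38)
  J=12 → Machine 2 (load: 34+12=46)
  J=11 → Machine 3 (load: 35+11=46)
  J=7 → Machine 1 (load: 38+7=45)
  J=4 → Machine 1 (load: 45+4=49)
Machine loads: [49, 46, 46]
Makespan = max = 49 time units
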